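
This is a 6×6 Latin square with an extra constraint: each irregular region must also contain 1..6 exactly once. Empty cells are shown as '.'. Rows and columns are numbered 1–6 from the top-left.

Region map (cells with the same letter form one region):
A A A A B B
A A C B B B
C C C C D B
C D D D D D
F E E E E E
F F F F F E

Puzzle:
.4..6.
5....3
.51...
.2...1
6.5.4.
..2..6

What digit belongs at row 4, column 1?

row 1, column 3 = 3: row 1 has {4,6}; col 3 has {1,2,5}; region has {4,5} → only 3 remains.
row 3, column 5 = 3: row 3 has {1,5}; col 5 has {4,6}; region has {1,2} → only 3 remains.
row 4, column 5 = 5: row 4 has {1,2}; col 5 has {3,4,6}; region has {1,2,3} → only 5 remains.
row 5, column 6 = 2: row 5 has {4,5,6}; col 6 has {1,3,6}; region has {4,5,6} → only 2 remains.
row 6, column 5 = 1: row 6 has {2,6}; col 5 has {3,4,5,6}; region has {2,6} → only 1 remains.
row 1, column 6 = 5: row 1 has {3,4,6}; col 6 has {1,2,3,6}; region has {3,6} → only 5 remains.
row 2, column 5 = 2: row 2 has {3,5}; col 5 has {1,3,4,5,6}; region has {3,5,6} → only 2 remains.
row 3, column 6 = 4: row 3 has {1,3,5}; col 6 has {1,2,3,5,6}; region has {2,3,5,6} → only 4 remains.
row 6, column 2 = 3: row 6 has {1,2,6}; col 2 has {2,4,5}; region has {1,2,6} → only 3 remains.
row 2, column 4 = 1: row 2 has {2,3,5}; col 4 has {}; region has {2,3,4,5,6} → only 1 remains.
row 3, column 1 = 2: row 3 has {1,3,4,5}; col 1 has {5,6}; region has {1,5} → only 2 remains.
row 3, column 4 = 6: row 3 has {1,2,3,4,5}; col 4 has {1}; region has {1,2,5} → only 6 remains.
row 4, column 4 = 4: row 4 has {1,2,5}; col 4 has {1,6}; region has {1,2,3,5} → only 4 remains.
row 5, column 2 = 1: row 5 has {2,4,5,6}; col 2 has {2,3,4,5}; region has {2,4,5,6} → only 1 remains.
row 5, column 4 = 3: row 5 has {1,2,4,5,6}; col 4 has {1,4,6}; region has {1,2,4,5,6} → only 3 remains.
row 6, column 1 = 4: row 6 has {1,2,3,6}; col 1 has {2,5,6}; region has {1,2,3,6} → only 4 remains.
row 6, column 4 = 5: row 6 has {1,2,3,4,6}; col 4 has {1,3,4,6}; region has {1,2,3,4,6} → only 5 remains.
row 1, column 1 = 1: row 1 has {3,4,5,6}; col 1 has {2,4,5,6}; region has {3,4,5} → only 1 remains.
row 1, column 4 = 2: row 1 has {1,3,4,5,6}; col 4 has {1,3,4,5,6}; region has {1,3,4,5} → only 2 remains.
row 2, column 2 = 6: row 2 has {1,2,3,5}; col 2 has {1,2,3,4,5}; region has {1,2,3,4,5} → only 6 remains.
row 2, column 3 = 4: row 2 has {1,2,3,5,6}; col 3 has {1,2,3,5}; region has {1,2,5,6} → only 4 remains.
row 4, column 1 = 3: row 4 has {1,2,4,5}; col 1 has {1,2,4,5,6}; region has {1,2,4,5,6} → only 3 remains.

3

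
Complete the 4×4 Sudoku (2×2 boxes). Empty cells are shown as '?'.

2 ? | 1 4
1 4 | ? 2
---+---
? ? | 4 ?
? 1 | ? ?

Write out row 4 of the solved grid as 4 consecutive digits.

4123

row 1, column 2 = 3: row 1 has {1,2,4}; col 2 has {1,4}; box has {1,2,4} → only 3 remains.
row 2, column 3 = 3: row 2 has {1,2,4}; col 3 has {1,4}; box has {1,2,4} → only 3 remains.
row 3, column 1 = 3: row 3 has {4}; col 1 has {1,2}; box has {1} → only 3 remains.
row 3, column 2 = 2: row 3 has {3,4}; col 2 has {1,3,4}; box has {1,3} → only 2 remains.
row 3, column 4 = 1: row 3 has {2,3,4}; col 4 has {2,4}; box has {4} → only 1 remains.
row 4, column 1 = 4: row 4 has {1}; col 1 has {1,2,3}; box has {1,2,3} → only 4 remains.
row 4, column 3 = 2: row 4 has {1,4}; col 3 has {1,3,4}; box has {1,4} → only 2 remains.
row 4, column 4 = 3: row 4 has {1,2,4}; col 4 has {1,2,4}; box has {1,2,4} → only 3 remains.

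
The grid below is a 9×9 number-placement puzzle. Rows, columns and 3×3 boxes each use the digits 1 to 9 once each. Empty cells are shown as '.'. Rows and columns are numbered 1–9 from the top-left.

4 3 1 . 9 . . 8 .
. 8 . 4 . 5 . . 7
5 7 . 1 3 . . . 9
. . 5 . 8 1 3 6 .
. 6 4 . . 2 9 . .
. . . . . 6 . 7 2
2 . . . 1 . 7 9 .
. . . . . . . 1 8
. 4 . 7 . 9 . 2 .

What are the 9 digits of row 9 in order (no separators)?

R1C6 = 7 (sole candidate).
R2C8 = 3 (sole candidate).
R3C6 = 8 (sole candidate).
R3C8 = 4 (sole candidate).
R4C4 = 9 (sole candidate).
R4C9 = 4 (sole candidate).
R5C8 = 5 (sole candidate).
R5C9 = 1 (sole candidate).
R6C7 = 8 (sole candidate).
R7C2 = 5 (sole candidate).
R8C2 = 9 (sole candidate).
R4C1 = 7 (sole candidate).
R4C2 = 2 (sole candidate).
R5C4 = 3 (sole candidate).
R5C5 = 7 (sole candidate).
R6C2 = 1 (sole candidate).
R6C4 = 5 (sole candidate).
R6C5 = 4 (sole candidate).
R5C1 = 8 (sole candidate).
R2C7 = 1 (hidden single in row 2).
R7C6 = 4 (hidden single in row 7).
R8C6 = 3 (sole candidate).
R8C1 = 6 (sole candidate).
R8C3 = 7 (sole candidate).
R8C4 = 2 (sole candidate).
R8C5 = 5 (sole candidate).
R8C7 = 4 (sole candidate).
R9C5 = 6: row 9 has {2,4,7,9}; col 5 has {1,3,4,5,7,8,9}; box has {1,2,3,4,5,7,9} → only 6 remains.
R9C7 = 5: row 9 has {2,4,6,7,9}; col 7 has {1,3,4,7,8,9}; box has {1,2,4,7,8,9} → only 5 remains.
R9C9 = 3: row 9 has {2,4,5,6,7,9}; col 9 has {1,2,4,7,8,9}; box has {1,2,4,5,7,8,9} → only 3 remains.
R1C4 = 6 (sole candidate).
R1C7 = 2 (sole candidate).
R1C9 = 5 (sole candidate).
R2C1 = 9 (sole candidate).
R2C5 = 2 (sole candidate).
R3C7 = 6 (sole candidate).
R6C1 = 3 (sole candidate).
R6C3 = 9 (sole candidate).
R7C4 = 8 (sole candidate).
R7C9 = 6 (sole candidate).
R9C1 = 1: row 9 has {2,3,4,5,6,7,9}; col 1 has {2,3,4,5,6,7,8,9}; box has {2,4,5,6,7,9} → only 1 remains.
R9C3 = 8: row 9 has {1,2,3,4,5,6,7,9}; col 3 has {1,4,5,7,9}; box has {1,2,4,5,6,7,9} → only 8 remains.

148769523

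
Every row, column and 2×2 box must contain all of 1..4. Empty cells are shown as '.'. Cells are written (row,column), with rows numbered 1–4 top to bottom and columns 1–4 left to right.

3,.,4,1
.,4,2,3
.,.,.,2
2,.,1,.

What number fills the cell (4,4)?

4

(1,2) = 2 (sole candidate).
(2,1) = 1 (sole candidate).
(3,1) = 4 (sole candidate).
(3,3) = 3 (sole candidate).
(4,2) = 3 (sole candidate).
(4,4) = 4: row 4 has {1,2,3}; col 4 has {1,2,3}; box has {1,2,3} → only 4 remains.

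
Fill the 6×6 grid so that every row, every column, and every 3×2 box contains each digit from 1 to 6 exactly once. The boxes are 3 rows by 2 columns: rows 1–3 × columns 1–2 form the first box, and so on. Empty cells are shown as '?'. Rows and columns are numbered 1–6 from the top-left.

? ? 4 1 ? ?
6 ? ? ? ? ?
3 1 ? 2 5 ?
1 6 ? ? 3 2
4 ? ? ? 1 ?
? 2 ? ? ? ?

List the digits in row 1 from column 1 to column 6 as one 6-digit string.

254163

r1c2 = 5: row 1 has {1,4}; col 2 has {1,2,6}; box has {1,3,6} → only 5 remains.
r2c2 = 4: row 2 has {6}; col 2 has {1,2,5,6}; box has {1,3,5,6} → only 4 remains.
r2c5 = 2: row 2 has {4,6}; col 5 has {1,3,5}; box has {5} → only 2 remains.
r3c3 = 6: row 3 has {1,2,3,5}; col 3 has {4}; box has {1,2,4} → only 6 remains.
r3c6 = 4: row 3 has {1,2,3,5,6}; col 6 has {2}; box has {2,5} → only 4 remains.
r4c3 = 5: row 4 has {1,2,3,6}; col 3 has {4,6}; box has {} → only 5 remains.
r4c4 = 4: row 4 has {1,2,3,5,6}; col 4 has {1,2}; box has {5} → only 4 remains.
r5c2 = 3: row 5 has {1,4}; col 2 has {1,2,4,5,6}; box has {1,2,4,6} → only 3 remains.
r5c3 = 2: row 5 has {1,3,4}; col 3 has {4,5,6}; box has {4,5} → only 2 remains.
r5c4 = 6: row 5 has {1,2,3,4}; col 4 has {1,2,4}; box has {2,4,5} → only 6 remains.
r5c6 = 5: row 5 has {1,2,3,4,6}; col 6 has {2,4}; box has {1,2,3} → only 5 remains.
r6c1 = 5: row 6 has {2}; col 1 has {1,3,4,6}; box has {1,2,3,4,6} → only 5 remains.
r6c4 = 3: row 6 has {2,5}; col 4 has {1,2,4,6}; box has {2,4,5,6} → only 3 remains.
r6c6 = 6: row 6 has {2,3,5}; col 6 has {2,4,5}; box has {1,2,3,5} → only 6 remains.
r1c1 = 2: row 1 has {1,4,5}; col 1 has {1,3,4,5,6}; box has {1,3,4,5,6} → only 2 remains.
r1c5 = 6: row 1 has {1,2,4,5}; col 5 has {1,2,3,5}; box has {2,4,5} → only 6 remains.
r1c6 = 3: row 1 has {1,2,4,5,6}; col 6 has {2,4,5,6}; box has {2,4,5,6} → only 3 remains.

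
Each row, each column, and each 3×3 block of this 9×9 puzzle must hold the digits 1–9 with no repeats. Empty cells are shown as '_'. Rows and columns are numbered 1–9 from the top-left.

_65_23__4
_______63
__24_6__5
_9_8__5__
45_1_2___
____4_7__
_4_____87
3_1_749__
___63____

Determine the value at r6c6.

5

r4c5 = 6: row 4 has {5,8,9}; col 5 has {2,3,4,7}; box has {1,2,4,8} → only 6 remains.
r4c6 = 7: row 4 has {5,6,8,9}; col 6 has {2,3,4,6}; box has {1,2,4,6,8} → only 7 remains.
r5c5 = 9: row 5 has {1,2,4,5}; col 5 has {2,3,4,6,7}; box has {1,2,4,6,7,8} → only 9 remains.
r5c8 = 3: row 5 has {1,2,4,5,9}; col 8 has {6,8}; box has {5,7} → only 3 remains.
r6c6 = 5: row 6 has {4,7}; col 6 has {2,3,4,6,7}; box has {1,2,4,6,7,8,9} → only 5 remains.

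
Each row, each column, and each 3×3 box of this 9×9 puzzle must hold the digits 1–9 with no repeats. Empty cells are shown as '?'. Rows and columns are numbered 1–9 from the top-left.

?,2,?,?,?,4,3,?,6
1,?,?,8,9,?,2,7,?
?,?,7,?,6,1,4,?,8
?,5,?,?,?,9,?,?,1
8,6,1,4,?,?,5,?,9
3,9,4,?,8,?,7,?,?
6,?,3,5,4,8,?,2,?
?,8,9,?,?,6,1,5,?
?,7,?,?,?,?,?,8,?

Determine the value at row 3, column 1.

5

row 1, column 4 = 7: row 1 has {2,3,4,6}; col 4 has {4,5,8}; box has {1,4,6,8,9} → only 7 remains.
row 1, column 5 = 5: row 1 has {2,3,4,6,7}; col 5 has {4,6,8,9}; box has {1,4,6,7,8,9} → only 5 remains.
row 2, column 6 = 3: row 2 has {1,2,7,8,9}; col 6 has {1,4,6,8,9}; box has {1,4,5,6,7,8,9} → only 3 remains.
row 2, column 9 = 5: row 2 has {1,2,3,7,8,9}; col 9 has {1,6,8,9}; box has {2,3,4,6,7,8} → only 5 remains.
row 3, column 2 = 3: row 3 has {1,4,6,7,8}; col 2 has {2,5,6,7,8,9}; box has {1,2,7} → only 3 remains.
row 3, column 4 = 2: row 3 has {1,3,4,6,7,8}; col 4 has {4,5,7,8}; box has {1,3,4,5,6,7,8,9} → only 2 remains.
row 3, column 8 = 9: row 3 has {1,2,3,4,6,7,8}; col 8 has {2,5,7,8}; box has {2,3,4,5,6,7,8} → only 9 remains.
row 4, column 3 = 2: row 4 has {1,5,9}; col 3 has {1,3,4,7,9}; box has {1,3,4,5,6,8,9} → only 2 remains.
row 5, column 8 = 3: row 5 has {1,4,5,6,8,9}; col 8 has {2,5,7,8,9}; box has {1,5,7,9} → only 3 remains.
row 6, column 8 = 6: row 6 has {3,4,7,8,9}; col 8 has {2,3,5,7,8,9}; box has {1,3,5,7,9} → only 6 remains.
row 6, column 9 = 2: row 6 has {3,4,6,7,8,9}; col 9 has {1,5,6,8,9}; box has {1,3,5,6,7,9} → only 2 remains.
row 7, column 2 = 1: row 7 has {2,3,4,5,6,8}; col 2 has {2,3,5,6,7,8,9}; box has {3,6,7,8,9} → only 1 remains.
row 7, column 7 = 9: row 7 has {1,2,3,4,5,6,8}; col 7 has {1,2,3,4,5,7}; box has {1,2,5,8} → only 9 remains.
row 7, column 9 = 7: row 7 has {1,2,3,4,5,6,8,9}; col 9 has {1,2,5,6,8,9}; box has {1,2,5,8,9} → only 7 remains.
row 8, column 4 = 3: row 8 has {1,5,6,8,9}; col 4 has {2,4,5,7,8}; box has {4,5,6,8} → only 3 remains.
row 8, column 9 = 4: row 8 has {1,3,5,6,8,9}; col 9 has {1,2,5,6,7,8,9}; box has {1,2,5,7,8,9} → only 4 remains.
row 9, column 3 = 5: row 9 has {7,8}; col 3 has {1,2,3,4,7,9}; box has {1,3,6,7,8,9} → only 5 remains.
row 9, column 6 = 2: row 9 has {5,7,8}; col 6 has {1,3,4,6,8,9}; box has {3,4,5,6,8} → only 2 remains.
row 9, column 7 = 6: row 9 has {2,5,7,8}; col 7 has {1,2,3,4,5,7,9}; box has {1,2,4,5,7,8,9} → only 6 remains.
row 9, column 9 = 3: row 9 has {2,5,6,7,8}; col 9 has {1,2,4,5,6,7,8,9}; box has {1,2,4,5,6,7,8,9} → only 3 remains.
row 1, column 1 = 9: row 1 has {2,3,4,5,6,7}; col 1 has {1,3,6,8}; box has {1,2,3,7} → only 9 remains.
row 1, column 3 = 8: row 1 has {2,3,4,5,6,7,9}; col 3 has {1,2,3,4,5,7,9}; box has {1,2,3,7,9} → only 8 remains.
row 1, column 8 = 1: row 1 has {2,3,4,5,6,7,8,9}; col 8 has {2,3,5,6,7,8,9}; box has {2,3,4,5,6,7,8,9} → only 1 remains.
row 2, column 2 = 4: row 2 has {1,2,3,5,7,8,9}; col 2 has {1,2,3,5,6,7,8,9}; box has {1,2,3,7,8,9} → only 4 remains.
row 2, column 3 = 6: row 2 has {1,2,3,4,5,7,8,9}; col 3 has {1,2,3,4,5,7,8,9}; box has {1,2,3,4,7,8,9} → only 6 remains.
row 3, column 1 = 5: row 3 has {1,2,3,4,6,7,8,9}; col 1 has {1,3,6,8,9}; box has {1,2,3,4,6,7,8,9} → only 5 remains.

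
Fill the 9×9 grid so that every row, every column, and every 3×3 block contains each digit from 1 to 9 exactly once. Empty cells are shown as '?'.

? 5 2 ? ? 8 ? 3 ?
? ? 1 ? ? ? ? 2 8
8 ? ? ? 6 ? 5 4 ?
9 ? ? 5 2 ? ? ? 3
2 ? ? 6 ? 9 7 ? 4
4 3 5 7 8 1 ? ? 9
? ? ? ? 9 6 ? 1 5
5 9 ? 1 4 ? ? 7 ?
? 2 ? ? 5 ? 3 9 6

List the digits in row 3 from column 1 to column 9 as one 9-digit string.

879362541

r3c2 = 7: row 3 has {4,5,6,8}; col 2 has {2,3,5,9}; box has {1,2,5,8} → only 7 remains.
r3c9 = 1: row 3 has {4,5,6,7,8}; col 9 has {3,4,5,6,8,9}; box has {2,3,4,5,8} → only 1 remains.
r4c6 = 4: row 4 has {2,3,5,9}; col 6 has {1,6,8,9}; box has {1,2,5,6,7,8,9} → only 4 remains.
r5c3 = 8: row 5 has {2,4,6,7,9}; col 3 has {1,2,5}; box has {2,3,4,5,9} → only 8 remains.
r5c5 = 3: row 5 has {2,4,6,7,8,9}; col 5 has {2,4,5,6,8,9}; box has {1,2,4,5,6,7,8,9} → only 3 remains.
r5c8 = 5: row 5 has {2,3,4,6,7,8,9}; col 8 has {1,2,3,4,7,9}; box has {3,4,7,9} → only 5 remains.
r6c8 = 6: row 6 has {1,3,4,5,7,8,9}; col 8 has {1,2,3,4,5,7,9}; box has {3,4,5,7,9} → only 6 remains.
r8c9 = 2: row 8 has {1,4,5,7,9}; col 9 has {1,3,4,5,6,8,9}; box has {1,3,5,6,7,9} → only 2 remains.
r9c4 = 8: row 9 has {2,3,5,6,9}; col 4 has {1,5,6,7}; box has {1,4,5,6,9} → only 8 remains.
r9c6 = 7: row 9 has {2,3,5,6,8,9}; col 6 has {1,4,6,8,9}; box has {1,4,5,6,8,9} → only 7 remains.
r1c1 = 6: row 1 has {2,3,5,8}; col 1 has {2,4,5,8,9}; box has {1,2,5,7,8} → only 6 remains.
r1c7 = 9: row 1 has {2,3,5,6,8}; col 7 has {3,5,7}; box has {1,2,3,4,5,8} → only 9 remains.
r1c9 = 7: row 1 has {2,3,5,6,8,9}; col 9 has {1,2,3,4,5,6,8,9}; box has {1,2,3,4,5,8,9} → only 7 remains.
r2c1 = 3: row 2 has {1,2,8}; col 1 has {2,4,5,6,8,9}; box has {1,2,5,6,7,8} → only 3 remains.
r2c2 = 4: row 2 has {1,2,3,8}; col 2 has {2,3,5,7,9}; box has {1,2,3,5,6,7,8} → only 4 remains.
r2c4 = 9: row 2 has {1,2,3,4,8}; col 4 has {1,5,6,7,8}; box has {6,8} → only 9 remains.
r2c5 = 7: row 2 has {1,2,3,4,8,9}; col 5 has {2,3,4,5,6,8,9}; box has {6,8,9} → only 7 remains.
r2c6 = 5: row 2 has {1,2,3,4,7,8,9}; col 6 has {1,4,6,7,8,9}; box has {6,7,8,9} → only 5 remains.
r2c7 = 6: row 2 has {1,2,3,4,5,7,8,9}; col 7 has {3,5,7,9}; box has {1,2,3,4,5,7,8,9} → only 6 remains.
r3c3 = 9: row 3 has {1,4,5,6,7,8}; col 3 has {1,2,5,8}; box has {1,2,3,4,5,6,7,8} → only 9 remains.
r4c8 = 8: row 4 has {2,3,4,5,9}; col 8 has {1,2,3,4,5,6,7,9}; box has {3,4,5,6,7,9} → only 8 remains.
r5c2 = 1: row 5 has {2,3,4,5,6,7,8,9}; col 2 has {2,3,4,5,7,9}; box has {2,3,4,5,8,9} → only 1 remains.
r6c7 = 2: row 6 has {1,3,4,5,6,7,8,9}; col 7 has {3,5,6,7,9}; box has {3,4,5,6,7,8,9} → only 2 remains.
r7c1 = 7: row 7 has {1,5,6,9}; col 1 has {2,3,4,5,6,8,9}; box has {2,5,9} → only 7 remains.
r7c2 = 8: row 7 has {1,5,6,7,9}; col 2 has {1,2,3,4,5,7,9}; box has {2,5,7,9} → only 8 remains.
r7c7 = 4: row 7 has {1,5,6,7,8,9}; col 7 has {2,3,5,6,7,9}; box has {1,2,3,5,6,7,9} → only 4 remains.
r8c6 = 3: row 8 has {1,2,4,5,7,9}; col 6 has {1,4,5,6,7,8,9}; box has {1,4,5,6,7,8,9} → only 3 remains.
r8c7 = 8: row 8 has {1,2,3,4,5,7,9}; col 7 has {2,3,4,5,6,7,9}; box has {1,2,3,4,5,6,7,9} → only 8 remains.
r9c1 = 1: row 9 has {2,3,5,6,7,8,9}; col 1 has {2,3,4,5,6,7,8,9}; box has {2,5,7,8,9} → only 1 remains.
r9c3 = 4: row 9 has {1,2,3,5,6,7,8,9}; col 3 has {1,2,5,8,9}; box has {1,2,5,7,8,9} → only 4 remains.
r1c4 = 4: row 1 has {2,3,5,6,7,8,9}; col 4 has {1,5,6,7,8,9}; box has {5,6,7,8,9} → only 4 remains.
r1c5 = 1: row 1 has {2,3,4,5,6,7,8,9}; col 5 has {2,3,4,5,6,7,8,9}; box has {4,5,6,7,8,9} → only 1 remains.
r3c6 = 2: row 3 has {1,4,5,6,7,8,9}; col 6 has {1,3,4,5,6,7,8,9}; box has {1,4,5,6,7,8,9} → only 2 remains.
r4c2 = 6: row 4 has {2,3,4,5,8,9}; col 2 has {1,2,3,4,5,7,8,9}; box has {1,2,3,4,5,8,9} → only 6 remains.
r4c3 = 7: row 4 has {2,3,4,5,6,8,9}; col 3 has {1,2,4,5,8,9}; box has {1,2,3,4,5,6,8,9} → only 7 remains.
r4c7 = 1: row 4 has {2,3,4,5,6,7,8,9}; col 7 has {2,3,4,5,6,7,8,9}; box has {2,3,4,5,6,7,8,9} → only 1 remains.
r7c3 = 3: row 7 has {1,4,5,6,7,8,9}; col 3 has {1,2,4,5,7,8,9}; box has {1,2,4,5,7,8,9} → only 3 remains.
r7c4 = 2: row 7 has {1,3,4,5,6,7,8,9}; col 4 has {1,4,5,6,7,8,9}; box has {1,3,4,5,6,7,8,9} → only 2 remains.
r8c3 = 6: row 8 has {1,2,3,4,5,7,8,9}; col 3 has {1,2,3,4,5,7,8,9}; box has {1,2,3,4,5,7,8,9} → only 6 remains.
r3c4 = 3: row 3 has {1,2,4,5,6,7,8,9}; col 4 has {1,2,4,5,6,7,8,9}; box has {1,2,4,5,6,7,8,9} → only 3 remains.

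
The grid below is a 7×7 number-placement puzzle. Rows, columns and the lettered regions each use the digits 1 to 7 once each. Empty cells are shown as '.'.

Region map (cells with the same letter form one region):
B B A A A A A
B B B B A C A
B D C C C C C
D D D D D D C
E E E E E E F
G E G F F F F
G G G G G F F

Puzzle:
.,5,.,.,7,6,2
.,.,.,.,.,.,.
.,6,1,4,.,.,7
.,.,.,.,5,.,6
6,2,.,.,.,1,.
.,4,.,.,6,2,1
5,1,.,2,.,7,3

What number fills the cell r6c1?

r5c5 = 3 (sole candidate).
r6c4 = 5 (sole candidate).
r7c5 = 4 (sole candidate).
r2c5 = 1 (sole candidate).
r3c5 = 2 (sole candidate).
r5c4 = 7 (sole candidate).
r5c7 = 4 (sole candidate).
r7c3 = 6 (sole candidate).
r1c4 = 3 (sole candidate).
r2c4 = 6 (sole candidate).
r2c7 = 5 (sole candidate).
r3c1 = 3 (sole candidate).
r3c6 = 5 (sole candidate).
r4c4 = 1 (sole candidate).
r5c3 = 5 (sole candidate).
r6c1 = 7: row 6 has {1,2,4,5,6}; col 1 has {3,5,6}; region has {1,2,4,5,6} → only 7 remains.

7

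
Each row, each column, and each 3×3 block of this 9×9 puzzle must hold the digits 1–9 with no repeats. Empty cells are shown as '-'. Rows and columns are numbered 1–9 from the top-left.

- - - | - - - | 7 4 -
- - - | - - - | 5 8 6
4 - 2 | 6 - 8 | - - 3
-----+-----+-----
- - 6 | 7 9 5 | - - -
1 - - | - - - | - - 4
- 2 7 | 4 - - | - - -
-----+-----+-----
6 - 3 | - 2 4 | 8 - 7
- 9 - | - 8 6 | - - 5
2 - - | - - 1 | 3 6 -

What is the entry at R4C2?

4

R6C6 = 3 (sole candidate).
R8C1 = 7 (sole candidate).
R8C4 = 3 (sole candidate).
R9C9 = 9 (sole candidate).
R5C5 = 6 (sole candidate).
R5C6 = 2 (sole candidate).
R5C7 = 9 (sole candidate).
R6C5 = 1 (sole candidate).
R6C7 = 6 (sole candidate).
R6C8 = 5 (sole candidate).
R6C9 = 8 (sole candidate).
R7C8 = 1 (sole candidate).
R8C8 = 2 (sole candidate).
R9C4 = 5 (sole candidate).
R9C5 = 7 (sole candidate).
R1C6 = 9 (sole candidate).
R2C6 = 7 (sole candidate).
R3C5 = 5 (sole candidate).
R3C7 = 1 (sole candidate).
R3C8 = 9 (sole candidate).
R4C7 = 2 (sole candidate).
R4C8 = 3 (sole candidate).
R4C9 = 1 (sole candidate).
R5C4 = 8 (sole candidate).
R5C8 = 7 (sole candidate).
R6C1 = 9 (sole candidate).
R7C2 = 5 (sole candidate).
R7C4 = 9 (sole candidate).
R8C7 = 4 (sole candidate).
R1C5 = 3 (sole candidate).
R1C9 = 2 (sole candidate).
R2C1 = 3 (sole candidate).
R2C2 = 1 (sole candidate).
R2C3 = 9 (sole candidate).
R2C4 = 2 (sole candidate).
R2C5 = 4 (sole candidate).
R3C2 = 7 (sole candidate).
R4C1 = 8 (sole candidate).
R4C2 = 4: row 4 has {1,2,3,5,6,7,8,9}; col 2 has {1,2,5,7,9}; box has {1,2,6,7,8,9} → only 4 remains.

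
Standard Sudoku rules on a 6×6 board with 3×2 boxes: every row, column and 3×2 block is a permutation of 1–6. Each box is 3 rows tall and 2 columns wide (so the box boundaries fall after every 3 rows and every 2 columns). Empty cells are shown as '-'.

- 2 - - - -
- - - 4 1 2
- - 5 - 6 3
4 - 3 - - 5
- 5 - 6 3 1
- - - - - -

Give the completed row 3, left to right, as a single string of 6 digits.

145263

row 1, column 6 = 4: row 1 has {2}; col 6 has {1,2,3,5}; box has {1,2,3,6} → only 4 remains.
row 2, column 3 = 6: row 2 has {1,2,4}; col 3 has {3,5}; box has {4,5} → only 6 remains.
row 3, column 1 = 1: row 3 has {3,5,6}; col 1 has {4}; box has {2} → only 1 remains.
row 3, column 2 = 4: row 3 has {1,3,5,6}; col 2 has {2,5}; box has {1,2} → only 4 remains.
row 3, column 4 = 2: row 3 has {1,3,4,5,6}; col 4 has {4,6}; box has {4,5,6} → only 2 remains.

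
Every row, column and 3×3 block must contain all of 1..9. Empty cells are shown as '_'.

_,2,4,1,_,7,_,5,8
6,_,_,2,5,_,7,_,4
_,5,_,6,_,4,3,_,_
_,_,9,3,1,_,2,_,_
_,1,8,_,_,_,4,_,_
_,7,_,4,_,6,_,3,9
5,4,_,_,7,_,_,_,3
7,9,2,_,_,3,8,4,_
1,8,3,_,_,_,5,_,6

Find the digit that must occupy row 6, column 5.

row 2, column 2 = 3 (sole candidate).
row 2, column 3 = 1 (sole candidate).
row 2, column 8 = 9 (sole candidate).
row 3, column 3 = 7 (sole candidate).
row 4, column 1 = 4 (sole candidate).
row 4, column 2 = 6 (sole candidate).
row 6, column 1 = 2 (sole candidate).
row 6, column 3 = 5 (sole candidate).
row 6, column 5 = 8: row 6 has {2,3,4,5,6,7,9}; col 5 has {1,5,7}; box has {1,3,4,6} → only 8 remains.

8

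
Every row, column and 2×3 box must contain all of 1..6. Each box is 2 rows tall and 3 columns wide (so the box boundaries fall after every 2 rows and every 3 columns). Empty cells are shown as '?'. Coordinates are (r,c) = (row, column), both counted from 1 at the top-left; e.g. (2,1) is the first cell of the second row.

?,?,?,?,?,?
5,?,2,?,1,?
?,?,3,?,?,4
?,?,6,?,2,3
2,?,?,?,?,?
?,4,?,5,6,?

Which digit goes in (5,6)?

(2,6) = 6: row 2 has {1,2,5}; col 6 has {3,4}; box has {1} → only 6 remains.
(3,1) = 1: row 3 has {3,4}; col 1 has {2,5}; box has {3,6} → only 1 remains.
(3,4) = 6: row 3 has {1,3,4}; col 4 has {5}; box has {2,3,4} → only 6 remains.
(3,5) = 5: row 3 has {1,3,4,6}; col 5 has {1,2,6}; box has {2,3,4,6} → only 5 remains.
(4,1) = 4: row 4 has {2,3,6}; col 1 has {1,2,5}; box has {1,3,6} → only 4 remains.
(4,2) = 5: row 4 has {2,3,4,6}; col 2 has {4}; box has {1,3,4,6} → only 5 remains.
(4,4) = 1: row 4 has {2,3,4,5,6}; col 4 has {5,6}; box has {2,3,4,5,6} → only 1 remains.
(5,6) = 1: row 5 has {2}; col 6 has {3,4,6}; box has {5,6} → only 1 remains.

1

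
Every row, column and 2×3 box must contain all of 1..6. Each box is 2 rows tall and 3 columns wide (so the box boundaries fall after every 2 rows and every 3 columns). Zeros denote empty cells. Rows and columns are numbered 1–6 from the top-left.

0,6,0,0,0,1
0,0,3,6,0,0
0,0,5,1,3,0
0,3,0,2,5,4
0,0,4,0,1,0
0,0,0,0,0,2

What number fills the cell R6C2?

5

R1C3 = 2: row 1 has {1,6}; col 3 has {3,4,5}; box has {3,6} → only 2 remains.
R1C5 = 4: row 1 has {1,2,6}; col 5 has {1,3,5}; box has {1,6} → only 4 remains.
R2C5 = 2: row 2 has {3,6}; col 5 has {1,3,4,5}; box has {1,4,6} → only 2 remains.
R2C6 = 5: row 2 has {2,3,6}; col 6 has {1,2,4}; box has {1,2,4,6} → only 5 remains.
R3C6 = 6: row 3 has {1,3,5}; col 6 has {1,2,4,5}; box has {1,2,3,4,5} → only 6 remains.
R5C6 = 3: row 5 has {1,4}; col 6 has {1,2,4,5,6}; box has {1,2} → only 3 remains.
R6C5 = 6: row 6 has {2}; col 5 has {1,2,3,4,5}; box has {1,2,3} → only 6 remains.
R1C1 = 5: row 1 has {1,2,4,6}; col 1 has {}; box has {2,3,6} → only 5 remains.
R1C4 = 3: row 1 has {1,2,4,5,6}; col 4 has {1,2,6}; box has {1,2,4,5,6} → only 3 remains.
R5C4 = 5: row 5 has {1,3,4}; col 4 has {1,2,3,6}; box has {1,2,3,6} → only 5 remains.
R6C3 = 1: row 6 has {2,6}; col 3 has {2,3,4,5}; box has {4} → only 1 remains.
R6C4 = 4: row 6 has {1,2,6}; col 4 has {1,2,3,5,6}; box has {1,2,3,5,6} → only 4 remains.
R4C3 = 6: row 4 has {2,3,4,5}; col 3 has {1,2,3,4,5}; box has {3,5} → only 6 remains.
R5C2 = 2: row 5 has {1,3,4,5}; col 2 has {3,6}; box has {1,4} → only 2 remains.
R6C1 = 3: row 6 has {1,2,4,6}; col 1 has {5}; box has {1,2,4} → only 3 remains.
R6C2 = 5: row 6 has {1,2,3,4,6}; col 2 has {2,3,6}; box has {1,2,3,4} → only 5 remains.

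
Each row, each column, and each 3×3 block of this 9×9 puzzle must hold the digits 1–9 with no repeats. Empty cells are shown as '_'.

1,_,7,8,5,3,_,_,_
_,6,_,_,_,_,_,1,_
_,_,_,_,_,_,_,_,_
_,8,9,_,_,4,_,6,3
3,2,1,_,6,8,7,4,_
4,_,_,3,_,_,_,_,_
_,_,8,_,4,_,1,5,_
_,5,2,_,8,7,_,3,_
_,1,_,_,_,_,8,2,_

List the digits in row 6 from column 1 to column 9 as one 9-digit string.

476392581

row 1, column 8 = 9 (sole candidate).
row 6, column 2 = 7: row 6 has {3,4}; col 2 has {1,2,5,6,8}; box has {1,2,3,4,8,9} → only 7 remains.
row 6, column 8 = 8: row 6 has {3,4,7}; col 8 has {1,2,3,4,5,6,9}; box has {3,4,6,7} → only 8 remains.
row 1, column 2 = 4 (sole candidate).
row 3, column 8 = 7 (sole candidate).
row 4, column 1 = 5 (sole candidate).
row 4, column 7 = 2 (sole candidate).
row 6, column 3 = 6: row 6 has {3,4,7,8}; col 3 has {1,2,7,8,9}; box has {1,2,3,4,5,7,8,9} → only 6 remains.
row 1, column 7 = 6 (sole candidate).
row 1, column 9 = 2 (sole candidate).
row 7, column 2 = 3 (hidden single in row 7).
row 3, column 2 = 9 (sole candidate).
row 9, column 3 = 4 (sole candidate).
row 8, column 4 = 1 (hidden single in row 8).
row 4, column 4 = 7 (sole candidate).
row 4, column 5 = 1 (sole candidate).
row 3, column 5 = 2 (sole candidate).
row 6, column 5 = 9: row 6 has {3,4,6,7,8}; col 5 has {1,2,4,5,6,8}; box has {1,3,4,6,7,8} → only 9 remains.
row 6, column 7 = 5: row 6 has {3,4,6,7,8,9}; col 7 has {1,2,6,7,8}; box has {2,3,4,6,7,8} → only 5 remains.
row 6, column 9 = 1: row 6 has {3,4,5,6,7,8,9}; col 9 has {2,3}; box has {2,3,4,5,6,7,8} → only 1 remains.
row 9, column 5 = 3 (sole candidate).
row 2, column 5 = 7 (sole candidate).
row 2, column 6 = 9 (sole candidate).
row 3, column 1 = 8 (sole candidate).
row 5, column 4 = 5 (sole candidate).
row 5, column 9 = 9 (sole candidate).
row 6, column 6 = 2: row 6 has {1,3,4,5,6,7,8,9}; col 6 has {3,4,7,8,9}; box has {1,3,4,5,6,7,8,9} → only 2 remains.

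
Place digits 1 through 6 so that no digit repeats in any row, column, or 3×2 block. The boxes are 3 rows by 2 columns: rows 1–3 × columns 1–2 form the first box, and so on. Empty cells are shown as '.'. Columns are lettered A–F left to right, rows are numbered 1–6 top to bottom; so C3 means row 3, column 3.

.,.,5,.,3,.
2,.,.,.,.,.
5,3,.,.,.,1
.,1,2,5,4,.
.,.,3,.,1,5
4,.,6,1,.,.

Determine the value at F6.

3

C3 = 4: row 3 has {1,3,5}; col 3 has {2,3,5,6}; box has {5} → only 4 remains.
A5 = 6: row 5 has {1,3,5}; col 1 has {2,4,5}; box has {1,4} → only 6 remains.
B5 = 2: row 5 has {1,3,5,6}; col 2 has {1,3}; box has {1,4,6} → only 2 remains.
D5 = 4: row 5 has {1,2,3,5,6}; col 4 has {1,5}; box has {1,2,3,5,6} → only 4 remains.
B6 = 5: row 6 has {1,4,6}; col 2 has {1,2,3}; box has {1,2,4,6} → only 5 remains.
E6 = 2: row 6 has {1,4,5,6}; col 5 has {1,3,4}; box has {1,4,5} → only 2 remains.
F6 = 3: row 6 has {1,2,4,5,6}; col 6 has {1,5}; box has {1,2,4,5} → only 3 remains.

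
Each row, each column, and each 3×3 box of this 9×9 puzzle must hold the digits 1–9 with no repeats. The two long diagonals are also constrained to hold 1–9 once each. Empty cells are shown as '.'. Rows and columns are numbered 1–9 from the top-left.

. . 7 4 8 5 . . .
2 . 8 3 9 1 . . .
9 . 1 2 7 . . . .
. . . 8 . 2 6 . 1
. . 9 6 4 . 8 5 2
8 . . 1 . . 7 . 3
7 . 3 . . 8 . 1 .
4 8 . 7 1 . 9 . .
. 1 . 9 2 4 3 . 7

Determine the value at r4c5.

3

r3c6 = 6: row 3 has {1,2,7,9}; col 6 has {1,2,4,5,8}; box has {1,2,3,4,5,7,8,9} → only 6 remains.
r3c7 = 5: row 3 has {1,2,6,7,9}; col 7 has {3,6,7,8,9}; box has {}; anti-diagonal has {1,2,3,4,8} → only 5 remains.
r6c5 = 5: row 6 has {1,3,7,8}; col 5 has {1,2,4,7,8,9}; box has {1,2,4,6,8} → only 5 remains.
r6c6 = 9: row 6 has {1,3,5,7,8}; col 6 has {1,2,4,5,6,8}; box has {1,2,4,5,6,8}; main diagonal has {1,4,7,8} → only 9 remains.
r6c8 = 4: row 6 has {1,3,5,7,8,9}; col 8 has {1,5}; box has {1,2,3,5,6,7,8} → only 4 remains.
r7c4 = 5: row 7 has {1,3,7,8}; col 4 has {1,2,3,4,6,7,8,9}; box has {1,2,4,7,8,9} → only 5 remains.
r7c5 = 6: row 7 has {1,3,5,7,8}; col 5 has {1,2,4,5,7,8,9}; box has {1,2,4,5,7,8,9} → only 6 remains.
r7c7 = 2: row 7 has {1,3,5,6,7,8}; col 7 has {3,5,6,7,8,9}; box has {1,3,7,9}; main diagonal has {1,4,7,8,9} → only 2 remains.
r7c9 = 4: row 7 has {1,2,3,5,6,7,8}; col 9 has {1,2,3,7}; box has {1,2,3,7,9} → only 4 remains.
r8c6 = 3: row 8 has {1,4,7,8,9}; col 6 has {1,2,4,5,6,8,9}; box has {1,2,4,5,6,7,8,9} → only 3 remains.
r8c8 = 6: row 8 has {1,3,4,7,8,9}; col 8 has {1,4,5}; box has {1,2,3,4,7,9}; main diagonal has {1,2,4,7,8,9} → only 6 remains.
r8c9 = 5: row 8 has {1,3,4,6,7,8,9}; col 9 has {1,2,3,4,7}; box has {1,2,3,4,6,7,9} → only 5 remains.
r9c1 = 6: row 9 has {1,2,3,4,7,9}; col 1 has {2,4,7,8,9}; box has {1,3,4,7,8}; anti-diagonal has {1,2,3,4,5,8} → only 6 remains.
r9c3 = 5: row 9 has {1,2,3,4,6,7,9}; col 3 has {1,3,7,8,9}; box has {1,3,4,6,7,8} → only 5 remains.
r9c8 = 8: row 9 has {1,2,3,4,5,6,7,9}; col 8 has {1,4,5,6}; box has {1,2,3,4,5,6,7,9} → only 8 remains.
r1c1 = 3: row 1 has {4,5,7,8}; col 1 has {2,4,6,7,8,9}; box has {1,2,7,8,9}; main diagonal has {1,2,4,6,7,8,9} → only 3 remains.
r1c2 = 6: row 1 has {3,4,5,7,8}; col 2 has {1,8}; box has {1,2,3,7,8,9} → only 6 remains.
r1c7 = 1: row 1 has {3,4,5,6,7,8}; col 7 has {2,3,5,6,7,8,9}; box has {5} → only 1 remains.
r1c9 = 9: row 1 has {1,3,4,5,6,7,8}; col 9 has {1,2,3,4,5,7}; box has {1,5}; anti-diagonal has {1,2,3,4,5,6,8} → only 9 remains.
r2c2 = 5: row 2 has {1,2,3,8,9}; col 2 has {1,6,8}; box has {1,2,3,6,7,8,9}; main diagonal has {1,2,3,4,6,7,8,9} → only 5 remains.
r2c7 = 4: row 2 has {1,2,3,5,8,9}; col 7 has {1,2,3,5,6,7,8,9}; box has {1,5,9} → only 4 remains.
r2c8 = 7: row 2 has {1,2,3,4,5,8,9}; col 8 has {1,4,5,6,8}; box has {1,4,5,9}; anti-diagonal has {1,2,3,4,5,6,8,9} → only 7 remains.
r2c9 = 6: row 2 has {1,2,3,4,5,7,8,9}; col 9 has {1,2,3,4,5,7,9}; box has {1,4,5,7,9} → only 6 remains.
r3c2 = 4: row 3 has {1,2,5,6,7,9}; col 2 has {1,5,6,8}; box has {1,2,3,5,6,7,8,9} → only 4 remains.
r3c8 = 3: row 3 has {1,2,4,5,6,7,9}; col 8 has {1,4,5,6,7,8}; box has {1,4,5,6,7,9} → only 3 remains.
r3c9 = 8: row 3 has {1,2,3,4,5,6,7,9}; col 9 has {1,2,3,4,5,6,7,9}; box has {1,3,4,5,6,7,9} → only 8 remains.
r4c1 = 5: row 4 has {1,2,6,8}; col 1 has {2,3,4,6,7,8,9}; box has {8,9} → only 5 remains.
r4c3 = 4: row 4 has {1,2,5,6,8}; col 3 has {1,3,5,7,8,9}; box has {5,8,9} → only 4 remains.
r4c5 = 3: row 4 has {1,2,4,5,6,8}; col 5 has {1,2,4,5,6,7,8,9}; box has {1,2,4,5,6,8,9} → only 3 remains.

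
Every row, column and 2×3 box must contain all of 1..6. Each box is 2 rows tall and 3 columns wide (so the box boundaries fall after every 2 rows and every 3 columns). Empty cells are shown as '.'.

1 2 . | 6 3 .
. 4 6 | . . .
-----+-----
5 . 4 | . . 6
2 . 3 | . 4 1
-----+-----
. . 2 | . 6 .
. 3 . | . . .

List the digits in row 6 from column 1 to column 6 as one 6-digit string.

row 1, column 3 = 5 (sole candidate).
row 1, column 6 = 4 (sole candidate).
row 2, column 1 = 3 (sole candidate).
row 3, column 2 = 1 (sole candidate).
row 3, column 5 = 2 (sole candidate).
row 4, column 2 = 6 (sole candidate).
row 4, column 4 = 5 (sole candidate).
row 5, column 1 = 4 (sole candidate).
row 5, column 2 = 5 (sole candidate).
row 5, column 6 = 3 (sole candidate).
row 6, column 1 = 6: row 6 has {3}; col 1 has {1,2,3,4,5}; box has {2,3,4,5} → only 6 remains.
row 6, column 3 = 1: row 6 has {3,6}; col 3 has {2,3,4,5,6}; box has {2,3,4,5,6} → only 1 remains.
row 6, column 5 = 5: row 6 has {1,3,6}; col 5 has {2,3,4,6}; box has {3,6} → only 5 remains.
row 6, column 6 = 2: row 6 has {1,3,5,6}; col 6 has {1,3,4,6}; box has {3,5,6} → only 2 remains.
row 2, column 5 = 1 (sole candidate).
row 2, column 6 = 5 (sole candidate).
row 3, column 4 = 3 (sole candidate).
row 5, column 4 = 1 (sole candidate).
row 6, column 4 = 4: row 6 has {1,2,3,5,6}; col 4 has {1,3,5,6}; box has {1,2,3,5,6} → only 4 remains.

631452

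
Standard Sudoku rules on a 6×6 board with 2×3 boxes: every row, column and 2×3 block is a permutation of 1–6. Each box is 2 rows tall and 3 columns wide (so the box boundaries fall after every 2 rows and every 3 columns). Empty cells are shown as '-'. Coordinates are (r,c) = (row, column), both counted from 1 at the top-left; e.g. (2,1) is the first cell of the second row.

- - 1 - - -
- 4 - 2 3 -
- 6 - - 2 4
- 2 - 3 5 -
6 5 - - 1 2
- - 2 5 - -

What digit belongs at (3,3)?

(1,2) = 3 (sole candidate).
(2,1) = 5 (sole candidate).
(2,3) = 6 (sole candidate).
(2,6) = 1 (sole candidate).
(3,4) = 1 (sole candidate).
(4,3) = 4 (sole candidate).
(4,6) = 6 (sole candidate).
(5,3) = 3 (sole candidate).
(5,4) = 4 (sole candidate).
(6,2) = 1 (sole candidate).
(6,5) = 6 (sole candidate).
(6,6) = 3 (sole candidate).
(1,1) = 2 (sole candidate).
(1,4) = 6 (sole candidate).
(1,5) = 4 (sole candidate).
(1,6) = 5 (sole candidate).
(3,1) = 3 (sole candidate).
(3,3) = 5: row 3 has {1,2,3,4,6}; col 3 has {1,2,3,4,6}; box has {2,3,4,6} → only 5 remains.

5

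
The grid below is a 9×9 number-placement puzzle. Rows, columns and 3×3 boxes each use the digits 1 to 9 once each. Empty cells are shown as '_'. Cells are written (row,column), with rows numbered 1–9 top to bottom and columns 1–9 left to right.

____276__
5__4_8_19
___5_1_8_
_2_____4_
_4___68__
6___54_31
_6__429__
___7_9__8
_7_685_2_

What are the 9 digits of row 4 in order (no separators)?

(1,8) = 5: row 1 has {2,6,7}; col 8 has {1,2,3,4,8}; box has {1,6,8,9} → only 5 remains.
(2,2) = 3: row 2 has {1,4,5,8,9}; col 2 has {2,4,6,7}; box has {5} → only 3 remains.
(2,5) = 6: row 2 has {1,3,4,5,8,9}; col 5 has {2,4,5,8}; box has {1,2,4,5,7,8} → only 6 remains.
(3,2) = 9: row 3 has {1,5,8}; col 2 has {2,3,4,6,7}; box has {3,5} → only 9 remains.
(3,5) = 3: row 3 has {1,5,8,9}; col 5 has {2,4,5,6,8}; box has {1,2,4,5,6,7,8} → only 3 remains.
(4,6) = 3: row 4 has {2,4}; col 6 has {1,2,4,5,6,7,8,9}; box has {4,5,6} → only 3 remains.
(6,2) = 8: row 6 has {1,3,4,5,6}; col 2 has {2,3,4,6,7,9}; box has {2,4,6} → only 8 remains.
(7,8) = 7: row 7 has {2,4,6,9}; col 8 has {1,2,3,4,5,8}; box has {2,8,9} → only 7 remains.
(8,5) = 1: row 8 has {7,8,9}; col 5 has {2,3,4,5,6,8}; box has {2,4,5,6,7,8,9} → only 1 remains.
(8,8) = 6: row 8 has {1,7,8,9}; col 8 has {1,2,3,4,5,7,8}; box has {2,7,8,9} → only 6 remains.
(1,2) = 1: row 1 has {2,5,6,7}; col 2 has {2,3,4,6,7,8,9}; box has {3,5,9} → only 1 remains.
(1,4) = 9: row 1 has {1,2,5,6,7}; col 4 has {4,5,6,7}; box has {1,2,3,4,5,6,7,8} → only 9 remains.
(5,8) = 9: row 5 has {4,6,8}; col 8 has {1,2,3,4,5,6,7,8}; box has {1,3,4,8} → only 9 remains.
(6,4) = 2: row 6 has {1,3,4,5,6,8}; col 4 has {4,5,6,7,9}; box has {3,4,5,6} → only 2 remains.
(6,7) = 7: row 6 has {1,2,3,4,5,6,8}; col 7 has {6,8,9}; box has {1,3,4,8,9} → only 7 remains.
(7,4) = 3: row 7 has {2,4,6,7,9}; col 4 has {2,4,5,6,7,9}; box has {1,2,4,5,6,7,8,9} → only 3 remains.
(7,9) = 5: row 7 has {2,3,4,6,7,9}; col 9 has {1,8,9}; box has {2,6,7,8,9} → only 5 remains.
(8,2) = 5: row 8 has {1,6,7,8,9}; col 2 has {1,2,3,4,6,7,8,9}; box has {6,7} → only 5 remains.
(2,7) = 2: row 2 has {1,3,4,5,6,8,9}; col 7 has {6,7,8,9}; box has {1,5,6,8,9} → only 2 remains.
(3,7) = 4: row 3 has {1,3,5,8,9}; col 7 has {2,6,7,8,9}; box has {1,2,5,6,8,9} → only 4 remains.
(3,9) = 7: row 3 has {1,3,4,5,8,9}; col 9 has {1,5,8,9}; box has {1,2,4,5,6,8,9} → only 7 remains.
(4,7) = 5: row 4 has {2,3,4}; col 7 has {2,4,6,7,8,9}; box has {1,3,4,7,8,9} → only 5 remains.
(4,9) = 6: row 4 has {2,3,4,5}; col 9 has {1,5,7,8,9}; box has {1,3,4,5,7,8,9} → only 6 remains.
(5,4) = 1: row 5 has {4,6,8,9}; col 4 has {2,3,4,5,6,7,9}; box has {2,3,4,5,6} → only 1 remains.
(5,5) = 7: row 5 has {1,4,6,8,9}; col 5 has {1,2,3,4,5,6,8}; box has {1,2,3,4,5,6} → only 7 remains.
(5,9) = 2: row 5 has {1,4,6,7,8,9}; col 9 has {1,5,6,7,8,9}; box has {1,3,4,5,6,7,8,9} → only 2 remains.
(6,3) = 9: row 6 has {1,2,3,4,5,6,7,8}; col 3 has {}; box has {2,4,6,8} → only 9 remains.
(8,7) = 3: row 8 has {1,5,6,7,8,9}; col 7 has {2,4,5,6,7,8,9}; box has {2,5,6,7,8,9} → only 3 remains.
(9,7) = 1: row 9 has {2,5,6,7,8}; col 7 has {2,3,4,5,6,7,8,9}; box has {2,3,5,6,7,8,9} → only 1 remains.
(9,9) = 4: row 9 has {1,2,5,6,7,8}; col 9 has {1,2,5,6,7,8,9}; box has {1,2,3,5,6,7,8,9} → only 4 remains.
(1,9) = 3: row 1 has {1,2,5,6,7,9}; col 9 has {1,2,4,5,6,7,8,9}; box has {1,2,4,5,6,7,8,9} → only 3 remains.
(2,3) = 7: row 2 has {1,2,3,4,5,6,8,9}; col 3 has {9}; box has {1,3,5,9} → only 7 remains.
(3,1) = 2: row 3 has {1,3,4,5,7,8,9}; col 1 has {5,6}; box has {1,3,5,7,9} → only 2 remains.
(3,3) = 6: row 3 has {1,2,3,4,5,7,8,9}; col 3 has {7,9}; box has {1,2,3,5,7,9} → only 6 remains.
(4,3) = 1: row 4 has {2,3,4,5,6}; col 3 has {6,7,9}; box has {2,4,6,8,9} → only 1 remains.
(4,4) = 8: row 4 has {1,2,3,4,5,6}; col 4 has {1,2,3,4,5,6,7,9}; box has {1,2,3,4,5,6,7} → only 8 remains.
(4,5) = 9: row 4 has {1,2,3,4,5,6,8}; col 5 has {1,2,3,4,5,6,7,8}; box has {1,2,3,4,5,6,7,8} → only 9 remains.
(5,1) = 3: row 5 has {1,2,4,6,7,8,9}; col 1 has {2,5,6}; box has {1,2,4,6,8,9} → only 3 remains.
(5,3) = 5: row 5 has {1,2,3,4,6,7,8,9}; col 3 has {1,6,7,9}; box has {1,2,3,4,6,8,9} → only 5 remains.
(7,3) = 8: row 7 has {2,3,4,5,6,7,9}; col 3 has {1,5,6,7,9}; box has {5,6,7} → only 8 remains.
(8,1) = 4: row 8 has {1,3,5,6,7,8,9}; col 1 has {2,3,5,6}; box has {5,6,7,8} → only 4 remains.
(8,3) = 2: row 8 has {1,3,4,5,6,7,8,9}; col 3 has {1,5,6,7,8,9}; box has {4,5,6,7,8} → only 2 remains.
(9,1) = 9: row 9 has {1,2,4,5,6,7,8}; col 1 has {2,3,4,5,6}; box has {2,4,5,6,7,8} → only 9 remains.
(9,3) = 3: row 9 has {1,2,4,5,6,7,8,9}; col 3 has {1,2,5,6,7,8,9}; box has {2,4,5,6,7,8,9} → only 3 remains.
(1,1) = 8: row 1 has {1,2,3,5,6,7,9}; col 1 has {2,3,4,5,6,9}; box has {1,2,3,5,6,7,9} → only 8 remains.
(1,3) = 4: row 1 has {1,2,3,5,6,7,8,9}; col 3 has {1,2,3,5,6,7,8,9}; box has {1,2,3,5,6,7,8,9} → only 4 remains.
(4,1) = 7: row 4 has {1,2,3,4,5,6,8,9}; col 1 has {2,3,4,5,6,8,9}; box has {1,2,3,4,5,6,8,9} → only 7 remains.

721893546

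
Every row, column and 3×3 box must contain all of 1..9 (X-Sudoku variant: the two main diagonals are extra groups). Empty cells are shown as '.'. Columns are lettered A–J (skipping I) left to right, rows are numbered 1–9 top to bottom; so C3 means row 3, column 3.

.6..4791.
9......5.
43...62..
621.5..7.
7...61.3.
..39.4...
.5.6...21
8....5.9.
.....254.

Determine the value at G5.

8

H3 = 8 (sole candidate).
J3 = 7 (sole candidate).
A6 = 5 (sole candidate).
B6 = 8 (sole candidate).
H6 = 6 (sole candidate).
J6 = 2 (sole candidate).
A7 = 3 (sole candidate).
A9 = 1 (sole candidate).
A1 = 2 (sole candidate).
J1 = 3 (sole candidate).
C3 = 5 (sole candidate).
D3 = 1 (sole candidate).
E3 = 9 (sole candidate).
F4 = 8 (sole candidate).
G4 = 4 (sole candidate).
J4 = 9 (sole candidate).
D5 = 2 (sole candidate).
G5 = 8: row 5 has {1,2,3,6,7}; col 7 has {2,4,5,9}; box has {2,3,4,6,7,9} → only 8 remains.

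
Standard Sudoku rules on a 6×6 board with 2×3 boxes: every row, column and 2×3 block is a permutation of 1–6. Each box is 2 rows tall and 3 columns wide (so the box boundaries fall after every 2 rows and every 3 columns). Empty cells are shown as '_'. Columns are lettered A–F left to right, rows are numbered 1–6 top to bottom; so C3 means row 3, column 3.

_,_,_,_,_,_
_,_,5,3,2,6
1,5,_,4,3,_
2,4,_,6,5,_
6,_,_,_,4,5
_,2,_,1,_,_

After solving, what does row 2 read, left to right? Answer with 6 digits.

415326

D1 = 5 (sole candidate).
E1 = 1 (sole candidate).
F1 = 4 (sole candidate).
A2 = 4: row 2 has {2,3,5,6}; col 1 has {1,2,6}; box has {5} → only 4 remains.
B2 = 1: row 2 has {2,3,4,5,6}; col 2 has {2,4,5}; box has {4,5} → only 1 remains.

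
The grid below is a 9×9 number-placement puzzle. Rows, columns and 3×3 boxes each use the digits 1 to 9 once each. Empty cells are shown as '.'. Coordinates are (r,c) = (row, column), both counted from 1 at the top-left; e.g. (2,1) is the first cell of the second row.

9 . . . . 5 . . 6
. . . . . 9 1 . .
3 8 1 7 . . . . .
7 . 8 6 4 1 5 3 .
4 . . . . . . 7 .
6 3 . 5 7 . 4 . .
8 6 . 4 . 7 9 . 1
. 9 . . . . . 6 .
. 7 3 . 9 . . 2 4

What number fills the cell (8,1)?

(3,7) = 2 (sole candidate).
(4,2) = 2 (sole candidate).
(4,9) = 9 (sole candidate).
(6,3) = 9 (sole candidate).
(7,8) = 5 (sole candidate).
(9,7) = 8 (sole candidate).
(1,2) = 4 (sole candidate).
(1,8) = 8 (sole candidate).
(2,2) = 5 (sole candidate).
(2,8) = 4 (sole candidate).
(3,5) = 6 (sole candidate).
(3,6) = 4 (sole candidate).
(3,8) = 9 (sole candidate).
(3,9) = 5 (sole candidate).
(5,2) = 1 (sole candidate).
(5,3) = 5 (sole candidate).
(5,7) = 6 (sole candidate).
(6,8) = 1 (sole candidate).
(7,3) = 2 (sole candidate).
(7,5) = 3 (sole candidate).
(8,3) = 4 (sole candidate).
(9,4) = 1 (sole candidate).
(9,6) = 6 (sole candidate).
(1,3) = 7 (sole candidate).
(1,7) = 3 (sole candidate).
(2,1) = 2 (sole candidate).
(2,3) = 6 (sole candidate).
(2,5) = 8 (sole candidate).
(2,9) = 7 (sole candidate).
(5,5) = 2 (sole candidate).
(5,9) = 8 (sole candidate).
(6,6) = 8 (sole candidate).
(6,9) = 2 (sole candidate).
(8,5) = 5 (sole candidate).
(8,6) = 2 (sole candidate).
(8,7) = 7 (sole candidate).
(8,9) = 3 (sole candidate).
(9,1) = 5 (sole candidate).
(1,4) = 2 (sole candidate).
(1,5) = 1 (sole candidate).
(2,4) = 3 (sole candidate).
(5,4) = 9 (sole candidate).
(5,6) = 3 (sole candidate).
(8,1) = 1: row 8 has {2,3,4,5,6,7,9}; col 1 has {2,3,4,5,6,7,8,9}; box has {2,3,4,5,6,7,8,9} → only 1 remains.

1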